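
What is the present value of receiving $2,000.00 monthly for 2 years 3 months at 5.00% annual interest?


Present value of an ordinary annuity: PV = PMT × (1 − (1 + r)^(−n)) / r
Monthly rate r = 0.05/12 ≈ 0.00416667, n = 27
PV = $2,000.00 × (1 − (1 + 0.05/12)^(−27)) / (0.05/12)
PV = $2,000.00 × 25.486505
PV = $50,973.01

PV = PMT × (1-(1+r)^(-n))/r = $50,973.01


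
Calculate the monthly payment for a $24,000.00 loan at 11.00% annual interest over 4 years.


Loan payment formula: PMT = PV × r / (1 − (1 + r)^(−n))
Monthly rate r = 0.11/12 ≈ 0.00916667, n = 48 months
Denominator: 1 − (1 + 0.11/12)^(−48) = 0.354671
PMT = $24,000.00 × (0.11/12) / 0.354671
PMT = $620.29 per month

PMT = PV × r / (1-(1+r)^(-n)) = $620.29/month


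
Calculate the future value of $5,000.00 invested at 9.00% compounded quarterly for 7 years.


Compound interest formula: A = P(1 + r/n)^(nt)
A = $5,000.00 × (1 + 0.09/4)^(4 × 7)
Growth factor: (1 + 0.09/4)^28 = 1.86454499
A = $5,000.00 × 1.86454499
A = $9,322.72

A = P(1 + r/n)^(nt) = $9,322.72


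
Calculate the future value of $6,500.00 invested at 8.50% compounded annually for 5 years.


Compound interest formula: A = P(1 + r/n)^(nt)
A = $6,500.00 × (1 + 0.085/1)^(1 × 5)
Growth factor: (1 + 0.085/1)^5 = 1.503657
A = $6,500.00 × 1.503657
A = $9,773.77

A = P(1 + r/n)^(nt) = $9,773.77


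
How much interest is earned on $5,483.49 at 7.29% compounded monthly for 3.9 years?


Compound interest earned = final amount − principal.
A = P(1 + r/n)^(nt) = $5,483.49 × (1 + 0.0729/12)^(12 × 3.9) = $7,280.44
Interest = A − P = $7,280.44 − $5,483.49 = $1,796.95

Interest = A - P = $1,796.95


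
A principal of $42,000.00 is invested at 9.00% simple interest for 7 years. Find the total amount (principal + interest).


Total amount formula: A = P(1 + rt) = P + P·r·t
Interest: I = P × r × t = $42,000.00 × 0.09 × 7 = $26,460.00
A = P + I = $42,000.00 + $26,460.00 = $68,460.00

A = P + I = P(1 + rt) = $68,460.00


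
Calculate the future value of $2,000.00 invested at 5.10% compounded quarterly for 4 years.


Compound interest formula: A = P(1 + r/n)^(nt)
A = $2,000.00 × (1 + 0.051/4)^(4 × 4)
Growth factor: (1 + 0.051/4)^16 = 1.224718
A = $2,000.00 × 1.224718
A = $2,449.44

A = P(1 + r/n)^(nt) = $2,449.44


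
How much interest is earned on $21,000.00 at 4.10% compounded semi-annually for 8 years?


Compound interest earned = final amount − principal.
A = P(1 + r/n)^(nt) = $21,000.00 × (1 + 0.041/2)^(2 × 8) = $29,055.44
Interest = A − P = $29,055.44 − $21,000.00 = $8,055.44

Interest = A - P = $8,055.44


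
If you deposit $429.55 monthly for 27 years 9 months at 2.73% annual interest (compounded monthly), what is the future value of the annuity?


Future value of an ordinary annuity: FV = PMT × ((1 + r)^n − 1) / r
Monthly rate r = 0.0273/12 = 0.002275, n = 333
FV = $429.55 × ((1 + 0.0273/12)^333 − 1) / (0.0273/12)
FV = $429.55 × 497.258276
FV = $213,597.29

FV = PMT × ((1+r)^n - 1)/r = $213,597.29


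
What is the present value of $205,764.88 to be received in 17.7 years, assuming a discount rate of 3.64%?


Present value formula: PV = FV / (1 + r)^t
PV = $205,764.88 / (1 + 0.0364)^17.7
PV = $205,764.88 / 1.8829338
PV = $109,278.87

PV = FV / (1 + r)^t = $109,278.87


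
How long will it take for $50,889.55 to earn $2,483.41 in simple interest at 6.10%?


Rearrange the simple interest formula for t:
I = P × r × t  ⇒  t = I / (P × r)
t = $2,483.41 / ($50,889.55 × 0.061)
t = 0.8

t = I/(P×r) = 0.8 years


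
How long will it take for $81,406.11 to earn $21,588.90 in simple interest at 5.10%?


Rearrange the simple interest formula for t:
I = P × r × t  ⇒  t = I / (P × r)
t = $21,588.90 / ($81,406.11 × 0.051)
t = 5.2

t = I/(P×r) = 5.2 years


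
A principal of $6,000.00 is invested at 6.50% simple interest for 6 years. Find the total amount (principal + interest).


Total amount formula: A = P(1 + rt) = P + P·r·t
Interest: I = P × r × t = $6,000.00 × 0.065 × 6 = $2,340.00
A = P + I = $6,000.00 + $2,340.00 = $8,340.00

A = P + I = P(1 + rt) = $8,340.00


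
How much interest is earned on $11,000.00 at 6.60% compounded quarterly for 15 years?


Compound interest earned = final amount − principal.
A = P(1 + r/n)^(nt) = $11,000.00 × (1 + 0.066/4)^(4 × 15) = $29,365.38
Interest = A − P = $29,365.38 − $11,000.00 = $18,365.38

Interest = A - P = $18,365.38


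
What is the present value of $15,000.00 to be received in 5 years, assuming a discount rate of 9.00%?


Present value formula: PV = FV / (1 + r)^t
PV = $15,000.00 / (1 + 0.09)^5
PV = $15,000.00 / 1.538624
PV = $9,748.97

PV = FV / (1 + r)^t = $9,748.97


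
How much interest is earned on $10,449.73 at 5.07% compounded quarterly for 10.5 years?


Compound interest earned = final amount − principal.
A = P(1 + r/n)^(nt) = $10,449.73 × (1 + 0.0507/4)^(4 × 10.5) = $17,735.72
Interest = A − P = $17,735.72 − $10,449.73 = $7,285.99

Interest = A - P = $7,285.99


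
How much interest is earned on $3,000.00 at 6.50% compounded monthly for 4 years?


Compound interest earned = final amount − principal.
A = P(1 + r/n)^(nt) = $3,000.00 × (1 + 0.065/12)^(12 × 4) = $3,888.06
Interest = A − P = $3,888.06 − $3,000.00 = $888.06

Interest = A - P = $888.06


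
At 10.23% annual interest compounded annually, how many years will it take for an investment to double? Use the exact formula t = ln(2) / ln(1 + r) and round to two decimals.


Doubling condition: (1 + r)^t = 2
Take ln of both sides: t × ln(1 + r) = ln(2)
t = ln(2) / ln(1 + r)
t = 0.693147 / 0.097399
t = 7.12

t = ln(2) / ln(1 + r) = 7.12 years


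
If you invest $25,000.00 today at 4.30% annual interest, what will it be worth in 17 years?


Future value formula: FV = PV × (1 + r)^t
FV = $25,000.00 × (1 + 0.043)^17
FV = $25,000.00 × 2.04565901
FV = $51,141.48

FV = PV × (1 + r)^t = $51,141.48


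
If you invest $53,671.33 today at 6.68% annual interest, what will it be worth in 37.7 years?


Future value formula: FV = PV × (1 + r)^t
FV = $53,671.33 × (1 + 0.0668)^37.7
FV = $53,671.33 × 11.4479932
FV = $614,429.02

FV = PV × (1 + r)^t = $614,429.02


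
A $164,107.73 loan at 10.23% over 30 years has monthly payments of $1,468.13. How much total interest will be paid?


Total paid over the life of the loan = PMT × n.
Total paid = $1,468.13 × 360 = $528,526.80
Total interest = total paid − principal = $528,526.80 − $164,107.73 = $364,419.07

Total interest = (PMT × n) - PV = $364,419.07


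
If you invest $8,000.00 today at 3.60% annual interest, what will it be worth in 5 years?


Future value formula: FV = PV × (1 + r)^t
FV = $8,000.00 × (1 + 0.036)^5
FV = $8,000.00 × 1.193435
FV = $9,547.48

FV = PV × (1 + r)^t = $9,547.48


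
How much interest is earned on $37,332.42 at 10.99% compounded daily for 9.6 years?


Compound interest earned = final amount − principal.
A = P(1 + r/n)^(nt) = $37,332.42 × (1 + 0.1099/365)^(365 × 9.6) = $107,205.05
Interest = A − P = $107,205.05 − $37,332.42 = $69,872.63

Interest = A - P = $69,872.63


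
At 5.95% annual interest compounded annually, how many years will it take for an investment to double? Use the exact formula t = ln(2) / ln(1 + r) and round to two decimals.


Doubling condition: (1 + r)^t = 2
Take ln of both sides: t × ln(1 + r) = ln(2)
t = ln(2) / ln(1 + r)
t = 0.693147 / 0.057797
t = 11.99

t = ln(2) / ln(1 + r) = 11.99 years


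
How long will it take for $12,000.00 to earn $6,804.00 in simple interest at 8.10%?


Rearrange the simple interest formula for t:
I = P × r × t  ⇒  t = I / (P × r)
t = $6,804.00 / ($12,000.00 × 0.081)
t = 7

t = I/(P×r) = 7 years


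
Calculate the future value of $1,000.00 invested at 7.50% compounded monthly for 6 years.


Compound interest formula: A = P(1 + r/n)^(nt)
A = $1,000.00 × (1 + 0.075/12)^(12 × 6)
Growth factor: (1 + 0.075/12)^72 = 1.566117
A = $1,000.00 × 1.566117
A = $1,566.12

A = P(1 + r/n)^(nt) = $1,566.12


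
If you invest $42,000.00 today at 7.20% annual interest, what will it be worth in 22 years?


Future value formula: FV = PV × (1 + r)^t
FV = $42,000.00 × (1 + 0.072)^22
FV = $42,000.00 × 4.61620703
FV = $193,880.70

FV = PV × (1 + r)^t = $193,880.70


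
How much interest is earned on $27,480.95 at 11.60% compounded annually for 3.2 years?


Compound interest earned = final amount − principal.
A = P(1 + r/n)^(nt) = $27,480.95 × (1 + 0.116/1)^(1 × 3.2) = $39,044.26
Interest = A − P = $39,044.26 − $27,480.95 = $11,563.31

Interest = A - P = $11,563.31


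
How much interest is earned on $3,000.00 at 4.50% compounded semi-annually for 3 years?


Compound interest earned = final amount − principal.
A = P(1 + r/n)^(nt) = $3,000.00 × (1 + 0.045/2)^(2 × 3) = $3,428.48
Interest = A − P = $3,428.48 − $3,000.00 = $428.48

Interest = A - P = $428.48


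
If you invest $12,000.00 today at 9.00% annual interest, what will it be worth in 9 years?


Future value formula: FV = PV × (1 + r)^t
FV = $12,000.00 × (1 + 0.09)^9
FV = $12,000.00 × 2.171893
FV = $26,062.72

FV = PV × (1 + r)^t = $26,062.72


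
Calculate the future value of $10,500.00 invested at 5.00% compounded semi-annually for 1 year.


Compound interest formula: A = P(1 + r/n)^(nt)
A = $10,500.00 × (1 + 0.05/2)^(2 × 1)
Growth factor: (1 + 0.05/2)^2 = 1.050625
A = $10,500.00 × 1.050625
A = $11,031.56

A = P(1 + r/n)^(nt) = $11,031.56


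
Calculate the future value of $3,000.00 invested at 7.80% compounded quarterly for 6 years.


Compound interest formula: A = P(1 + r/n)^(nt)
A = $3,000.00 × (1 + 0.078/4)^(4 × 6)
Growth factor: (1 + 0.078/4)^24 = 1.589621
A = $3,000.00 × 1.589621
A = $4,768.86

A = P(1 + r/n)^(nt) = $4,768.86


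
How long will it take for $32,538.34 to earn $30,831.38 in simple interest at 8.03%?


Rearrange the simple interest formula for t:
I = P × r × t  ⇒  t = I / (P × r)
t = $30,831.38 / ($32,538.34 × 0.0803)
t = 11.8

t = I/(P×r) = 11.8 years


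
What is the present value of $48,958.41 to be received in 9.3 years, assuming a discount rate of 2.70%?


Present value formula: PV = FV / (1 + r)^t
PV = $48,958.41 / (1 + 0.027)^9.3
PV = $48,958.41 / 1.2811652
PV = $38,213.97

PV = FV / (1 + r)^t = $38,213.97


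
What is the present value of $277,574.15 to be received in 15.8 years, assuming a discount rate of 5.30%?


Present value formula: PV = FV / (1 + r)^t
PV = $277,574.15 / (1 + 0.053)^15.8
PV = $277,574.15 / 2.2613525
PV = $122,746.96

PV = FV / (1 + r)^t = $122,746.96


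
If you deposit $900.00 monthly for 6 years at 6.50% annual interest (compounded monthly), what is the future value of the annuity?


Future value of an ordinary annuity: FV = PMT × ((1 + r)^n − 1) / r
Monthly rate r = 0.065/12 ≈ 0.00541667, n = 72
FV = $900.00 × ((1 + 0.065/12)^72 − 1) / (0.065/12)
FV = $900.00 × 87.771168
FV = $78,994.05

FV = PMT × ((1+r)^n - 1)/r = $78,994.05


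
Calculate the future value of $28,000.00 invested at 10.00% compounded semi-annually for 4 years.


Compound interest formula: A = P(1 + r/n)^(nt)
A = $28,000.00 × (1 + 0.1/2)^(2 × 4)
Growth factor: (1 + 0.1/2)^8 = 1.4774554
A = $28,000.00 × 1.4774554
A = $41,368.75

A = P(1 + r/n)^(nt) = $41,368.75


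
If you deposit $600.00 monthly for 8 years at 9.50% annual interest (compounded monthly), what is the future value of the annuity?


Future value of an ordinary annuity: FV = PMT × ((1 + r)^n − 1) / r
Monthly rate r = 0.095/12 ≈ 0.00791667, n = 96
FV = $600.00 × ((1 + 0.095/12)^96 − 1) / (0.095/12)
FV = $600.00 × 142.975186
FV = $85,785.11

FV = PMT × ((1+r)^n - 1)/r = $85,785.11


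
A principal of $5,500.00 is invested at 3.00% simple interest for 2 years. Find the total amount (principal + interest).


Total amount formula: A = P(1 + rt) = P + P·r·t
Interest: I = P × r × t = $5,500.00 × 0.03 × 2 = $330.00
A = P + I = $5,500.00 + $330.00 = $5,830.00

A = P + I = P(1 + rt) = $5,830.00


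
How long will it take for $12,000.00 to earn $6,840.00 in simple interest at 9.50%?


Rearrange the simple interest formula for t:
I = P × r × t  ⇒  t = I / (P × r)
t = $6,840.00 / ($12,000.00 × 0.095)
t = 6

t = I/(P×r) = 6 years


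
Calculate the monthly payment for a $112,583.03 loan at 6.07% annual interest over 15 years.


Loan payment formula: PMT = PV × r / (1 − (1 + r)^(−n))
Monthly rate r = 0.0607/12 ≈ 0.00505833, n = 180 months
Denominator: 1 − (1 + 0.0607/12)^(−180) = 0.596753
PMT = $112,583.03 × (0.0607/12) / 0.596753
PMT = $954.30 per month

PMT = PV × r / (1-(1+r)^(-n)) = $954.30/month


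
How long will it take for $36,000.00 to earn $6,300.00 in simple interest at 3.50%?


Rearrange the simple interest formula for t:
I = P × r × t  ⇒  t = I / (P × r)
t = $6,300.00 / ($36,000.00 × 0.035)
t = 5

t = I/(P×r) = 5 years


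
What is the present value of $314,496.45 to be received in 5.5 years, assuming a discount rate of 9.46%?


Present value formula: PV = FV / (1 + r)^t
PV = $314,496.45 / (1 + 0.0946)^5.5
PV = $314,496.45 / 1.6440118
PV = $191,298.17

PV = FV / (1 + r)^t = $191,298.17


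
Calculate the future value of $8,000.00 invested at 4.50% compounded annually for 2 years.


Compound interest formula: A = P(1 + r/n)^(nt)
A = $8,000.00 × (1 + 0.045/1)^(1 × 2)
Growth factor: (1 + 0.045/1)^2 = 1.092025
A = $8,000.00 × 1.092025
A = $8,736.20

A = P(1 + r/n)^(nt) = $8,736.20


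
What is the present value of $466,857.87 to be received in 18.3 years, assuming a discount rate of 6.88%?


Present value formula: PV = FV / (1 + r)^t
PV = $466,857.87 / (1 + 0.0688)^18.3
PV = $466,857.87 / 3.3791304
PV = $138,159.18

PV = FV / (1 + r)^t = $138,159.18


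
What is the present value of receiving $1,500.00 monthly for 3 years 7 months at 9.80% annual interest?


Present value of an ordinary annuity: PV = PMT × (1 − (1 + r)^(−n)) / r
Monthly rate r = 0.098/12 ≈ 0.00816667, n = 43
PV = $1,500.00 × (1 − (1 + 0.098/12)^(−43)) / (0.098/12)
PV = $1,500.00 × 36.138247
PV = $54,207.37

PV = PMT × (1-(1+r)^(-n))/r = $54,207.37


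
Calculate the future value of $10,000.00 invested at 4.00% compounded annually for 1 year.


Compound interest formula: A = P(1 + r/n)^(nt)
A = $10,000.00 × (1 + 0.04/1)^(1 × 1)
Growth factor: (1 + 0.04/1)^1 = 1.040000
A = $10,000.00 × 1.040000
A = $10,400.00

A = P(1 + r/n)^(nt) = $10,400.00


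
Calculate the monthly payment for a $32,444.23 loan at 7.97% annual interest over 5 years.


Loan payment formula: PMT = PV × r / (1 − (1 + r)^(−n))
Monthly rate r = 0.0797/12 ≈ 0.00664167, n = 60 months
Denominator: 1 − (1 + 0.0797/12)^(−60) = 0.327789
PMT = $32,444.23 × (0.0797/12) / 0.327789
PMT = $657.39 per month

PMT = PV × r / (1-(1+r)^(-n)) = $657.39/month


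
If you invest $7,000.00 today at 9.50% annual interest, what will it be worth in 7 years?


Future value formula: FV = PV × (1 + r)^t
FV = $7,000.00 × (1 + 0.095)^7
FV = $7,000.00 × 1.887552
FV = $13,212.86

FV = PV × (1 + r)^t = $13,212.86


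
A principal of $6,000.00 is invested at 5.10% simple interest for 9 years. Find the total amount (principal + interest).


Total amount formula: A = P(1 + rt) = P + P·r·t
Interest: I = P × r × t = $6,000.00 × 0.051 × 9 = $2,754.00
A = P + I = $6,000.00 + $2,754.00 = $8,754.00

A = P + I = P(1 + rt) = $8,754.00


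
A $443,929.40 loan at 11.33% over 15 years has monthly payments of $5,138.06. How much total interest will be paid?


Total paid over the life of the loan = PMT × n.
Total paid = $5,138.06 × 180 = $924,850.80
Total interest = total paid − principal = $924,850.80 − $443,929.40 = $480,921.40

Total interest = (PMT × n) - PV = $480,921.40


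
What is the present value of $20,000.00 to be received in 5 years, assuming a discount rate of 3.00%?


Present value formula: PV = FV / (1 + r)^t
PV = $20,000.00 / (1 + 0.03)^5
PV = $20,000.00 / 1.159274
PV = $17,252.18

PV = FV / (1 + r)^t = $17,252.18


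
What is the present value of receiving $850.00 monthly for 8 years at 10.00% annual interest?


Present value of an ordinary annuity: PV = PMT × (1 − (1 + r)^(−n)) / r
Monthly rate r = 0.1/12 ≈ 0.00833333, n = 96
PV = $850.00 × (1 − (1 + 0.1/12)^(−96)) / (0.1/12)
PV = $850.00 × 65.9014884
PV = $56,016.27

PV = PMT × (1-(1+r)^(-n))/r = $56,016.27


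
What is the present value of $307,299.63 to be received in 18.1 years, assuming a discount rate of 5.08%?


Present value formula: PV = FV / (1 + r)^t
PV = $307,299.63 / (1 + 0.0508)^18.1
PV = $307,299.63 / 2.4519588
PV = $125,328.22

PV = FV / (1 + r)^t = $125,328.22


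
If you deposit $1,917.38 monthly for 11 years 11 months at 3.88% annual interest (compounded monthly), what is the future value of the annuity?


Future value of an ordinary annuity: FV = PMT × ((1 + r)^n − 1) / r
Monthly rate r = 0.0388/12 ≈ 0.00323333, n = 143
FV = $1,917.38 × ((1 + 0.0388/12)^143 − 1) / (0.0388/12)
FV = $1,917.38 × 181.436135
FV = $347,882.02

FV = PMT × ((1+r)^n - 1)/r = $347,882.02


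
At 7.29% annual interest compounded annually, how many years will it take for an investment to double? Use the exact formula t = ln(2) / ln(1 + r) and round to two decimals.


Doubling condition: (1 + r)^t = 2
Take ln of both sides: t × ln(1 + r) = ln(2)
t = ln(2) / ln(1 + r)
t = 0.693147 / 0.070365
t = 9.85

t = ln(2) / ln(1 + r) = 9.85 years


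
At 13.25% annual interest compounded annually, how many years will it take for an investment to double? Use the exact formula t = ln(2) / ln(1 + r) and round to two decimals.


Doubling condition: (1 + r)^t = 2
Take ln of both sides: t × ln(1 + r) = ln(2)
t = ln(2) / ln(1 + r)
t = 0.693147 / 0.124428
t = 5.57

t = ln(2) / ln(1 + r) = 5.57 years


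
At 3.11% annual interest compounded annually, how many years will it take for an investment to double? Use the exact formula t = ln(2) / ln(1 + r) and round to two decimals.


Doubling condition: (1 + r)^t = 2
Take ln of both sides: t × ln(1 + r) = ln(2)
t = ln(2) / ln(1 + r)
t = 0.693147 / 0.030626
t = 22.63

t = ln(2) / ln(1 + r) = 22.63 years


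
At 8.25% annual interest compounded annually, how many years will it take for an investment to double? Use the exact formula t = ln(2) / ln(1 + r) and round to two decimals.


Doubling condition: (1 + r)^t = 2
Take ln of both sides: t × ln(1 + r) = ln(2)
t = ln(2) / ln(1 + r)
t = 0.693147 / 0.079273
t = 8.74

t = ln(2) / ln(1 + r) = 8.74 years


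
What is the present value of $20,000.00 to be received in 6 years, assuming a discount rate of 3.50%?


Present value formula: PV = FV / (1 + r)^t
PV = $20,000.00 / (1 + 0.035)^6
PV = $20,000.00 / 1.2292553
PV = $16,270.01

PV = FV / (1 + r)^t = $16,270.01


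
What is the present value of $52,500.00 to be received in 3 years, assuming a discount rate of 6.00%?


Present value formula: PV = FV / (1 + r)^t
PV = $52,500.00 / (1 + 0.06)^3
PV = $52,500.00 / 1.191016
PV = $44,080.01

PV = FV / (1 + r)^t = $44,080.01


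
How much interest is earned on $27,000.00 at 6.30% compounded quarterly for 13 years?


Compound interest earned = final amount − principal.
A = P(1 + r/n)^(nt) = $27,000.00 × (1 + 0.063/4)^(4 × 13) = $60,852.58
Interest = A − P = $60,852.58 − $27,000.00 = $33,852.58

Interest = A - P = $33,852.58


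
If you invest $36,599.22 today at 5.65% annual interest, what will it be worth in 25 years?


Future value formula: FV = PV × (1 + r)^t
FV = $36,599.22 × (1 + 0.0565)^25
FV = $36,599.22 × 3.95127753
FV = $144,613.68

FV = PV × (1 + r)^t = $144,613.68


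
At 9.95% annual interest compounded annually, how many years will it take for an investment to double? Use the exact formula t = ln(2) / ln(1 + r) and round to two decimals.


Doubling condition: (1 + r)^t = 2
Take ln of both sides: t × ln(1 + r) = ln(2)
t = ln(2) / ln(1 + r)
t = 0.693147 / 0.094856
t = 7.31

t = ln(2) / ln(1 + r) = 7.31 years


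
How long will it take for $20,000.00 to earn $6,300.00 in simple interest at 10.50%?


Rearrange the simple interest formula for t:
I = P × r × t  ⇒  t = I / (P × r)
t = $6,300.00 / ($20,000.00 × 0.105)
t = 3

t = I/(P×r) = 3 years


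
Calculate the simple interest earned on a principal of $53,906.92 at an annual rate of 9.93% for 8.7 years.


Simple interest formula: I = P × r × t
I = $53,906.92 × 0.0993 × 8.7
I = $46,570.73

I = P × r × t = $46,570.73


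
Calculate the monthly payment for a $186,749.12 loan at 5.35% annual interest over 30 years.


Loan payment formula: PMT = PV × r / (1 − (1 + r)^(−n))
Monthly rate r = 0.0535/12 ≈ 0.00445833, n = 360 months
Denominator: 1 − (1 + 0.0535/12)^(−360) = 0.798393
PMT = $186,749.12 × (0.0535/12) / 0.798393
PMT = $1,042.83 per month

PMT = PV × r / (1-(1+r)^(-n)) = $1,042.83/month


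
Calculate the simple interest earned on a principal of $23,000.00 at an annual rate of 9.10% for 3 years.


Simple interest formula: I = P × r × t
I = $23,000.00 × 0.091 × 3
I = $6,279.00

I = P × r × t = $6,279.00


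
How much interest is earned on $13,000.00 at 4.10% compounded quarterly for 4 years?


Compound interest earned = final amount − principal.
A = P(1 + r/n)^(nt) = $13,000.00 × (1 + 0.041/4)^(4 × 4) = $15,304.00
Interest = A − P = $15,304.00 − $13,000.00 = $2,304.00

Interest = A - P = $2,304.00


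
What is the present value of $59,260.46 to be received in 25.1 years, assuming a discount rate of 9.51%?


Present value formula: PV = FV / (1 + r)^t
PV = $59,260.46 / (1 + 0.0951)^25.1
PV = $59,260.46 / 9.778897
PV = $6,060.04

PV = FV / (1 + r)^t = $6,060.04


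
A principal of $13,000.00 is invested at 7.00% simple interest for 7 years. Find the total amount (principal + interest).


Total amount formula: A = P(1 + rt) = P + P·r·t
Interest: I = P × r × t = $13,000.00 × 0.07 × 7 = $6,370.00
A = P + I = $13,000.00 + $6,370.00 = $19,370.00

A = P + I = P(1 + rt) = $19,370.00


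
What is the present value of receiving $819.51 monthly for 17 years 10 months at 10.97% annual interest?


Present value of an ordinary annuity: PV = PMT × (1 − (1 + r)^(−n)) / r
Monthly rate r = 0.1097/12 ≈ 0.00914167, n = 214
PV = $819.51 × (1 − (1 + 0.1097/12)^(−214)) / (0.1097/12)
PV = $819.51 × 93.785923
PV = $76,858.50

PV = PMT × (1-(1+r)^(-n))/r = $76,858.50


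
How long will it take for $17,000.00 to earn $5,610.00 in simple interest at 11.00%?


Rearrange the simple interest formula for t:
I = P × r × t  ⇒  t = I / (P × r)
t = $5,610.00 / ($17,000.00 × 0.11)
t = 3

t = I/(P×r) = 3 years


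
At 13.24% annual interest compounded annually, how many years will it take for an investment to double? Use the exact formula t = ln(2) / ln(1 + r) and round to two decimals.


Doubling condition: (1 + r)^t = 2
Take ln of both sides: t × ln(1 + r) = ln(2)
t = ln(2) / ln(1 + r)
t = 0.693147 / 0.124339
t = 5.57

t = ln(2) / ln(1 + r) = 5.57 years


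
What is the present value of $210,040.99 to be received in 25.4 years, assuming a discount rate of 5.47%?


Present value formula: PV = FV / (1 + r)^t
PV = $210,040.99 / (1 + 0.0547)^25.4
PV = $210,040.99 / 3.8678999
PV = $54,303.63

PV = FV / (1 + r)^t = $54,303.63


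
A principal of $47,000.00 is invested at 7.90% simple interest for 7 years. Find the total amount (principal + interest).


Total amount formula: A = P(1 + rt) = P + P·r·t
Interest: I = P × r × t = $47,000.00 × 0.079 × 7 = $25,991.00
A = P + I = $47,000.00 + $25,991.00 = $72,991.00

A = P + I = P(1 + rt) = $72,991.00


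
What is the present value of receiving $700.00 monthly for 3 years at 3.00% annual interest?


Present value of an ordinary annuity: PV = PMT × (1 − (1 + r)^(−n)) / r
Monthly rate r = 0.03/12 = 0.0025, n = 36
PV = $700.00 × (1 − (1 + 0.03/12)^(−36)) / (0.03/12)
PV = $700.00 × 34.386465
PV = $24,070.53

PV = PMT × (1-(1+r)^(-n))/r = $24,070.53


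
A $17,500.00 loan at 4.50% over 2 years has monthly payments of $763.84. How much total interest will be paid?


Total paid over the life of the loan = PMT × n.
Total paid = $763.84 × 24 = $18,332.16
Total interest = total paid − principal = $18,332.16 − $17,500.00 = $832.16

Total interest = (PMT × n) - PV = $832.16


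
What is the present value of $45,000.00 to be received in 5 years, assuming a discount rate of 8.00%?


Present value formula: PV = FV / (1 + r)^t
PV = $45,000.00 / (1 + 0.08)^5
PV = $45,000.00 / 1.4693281
PV = $30,626.24

PV = FV / (1 + r)^t = $30,626.24


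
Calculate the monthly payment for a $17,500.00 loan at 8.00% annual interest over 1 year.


Loan payment formula: PMT = PV × r / (1 − (1 + r)^(−n))
Monthly rate r = 0.08/12 ≈ 0.00666667, n = 12 months
Denominator: 1 − (1 + 0.08/12)^(−12) = 0.0766385
PMT = $17,500.00 × (0.08/12) / 0.0766385
PMT = $1,522.30 per month

PMT = PV × r / (1-(1+r)^(-n)) = $1,522.30/month


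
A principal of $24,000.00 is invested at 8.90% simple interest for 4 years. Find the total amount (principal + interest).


Total amount formula: A = P(1 + rt) = P + P·r·t
Interest: I = P × r × t = $24,000.00 × 0.089 × 4 = $8,544.00
A = P + I = $24,000.00 + $8,544.00 = $32,544.00

A = P + I = P(1 + rt) = $32,544.00


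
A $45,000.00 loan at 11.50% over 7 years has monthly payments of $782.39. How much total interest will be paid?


Total paid over the life of the loan = PMT × n.
Total paid = $782.39 × 84 = $65,720.76
Total interest = total paid − principal = $65,720.76 − $45,000.00 = $20,720.76

Total interest = (PMT × n) - PV = $20,720.76


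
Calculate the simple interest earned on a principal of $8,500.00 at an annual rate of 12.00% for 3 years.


Simple interest formula: I = P × r × t
I = $8,500.00 × 0.12 × 3
I = $3,060.00

I = P × r × t = $3,060.00


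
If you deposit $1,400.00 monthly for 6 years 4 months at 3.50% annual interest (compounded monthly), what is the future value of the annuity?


Future value of an ordinary annuity: FV = PMT × ((1 + r)^n − 1) / r
Monthly rate r = 0.035/12 ≈ 0.00291667, n = 76
FV = $1,400.00 × ((1 + 0.035/12)^76 − 1) / (0.035/12)
FV = $1,400.00 × 84.943756
FV = $118,921.26

FV = PMT × ((1+r)^n - 1)/r = $118,921.26


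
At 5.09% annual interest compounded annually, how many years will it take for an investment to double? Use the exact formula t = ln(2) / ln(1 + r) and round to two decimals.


Doubling condition: (1 + r)^t = 2
Take ln of both sides: t × ln(1 + r) = ln(2)
t = ln(2) / ln(1 + r)
t = 0.693147 / 0.049647
t = 13.96

t = ln(2) / ln(1 + r) = 13.96 years


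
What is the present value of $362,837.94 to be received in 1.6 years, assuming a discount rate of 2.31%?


Present value formula: PV = FV / (1 + r)^t
PV = $362,837.94 / (1 + 0.0231)^1.6
PV = $362,837.94 / 1.03721535
PV = $349,819.29

PV = FV / (1 + r)^t = $349,819.29


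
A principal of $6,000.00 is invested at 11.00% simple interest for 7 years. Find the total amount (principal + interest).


Total amount formula: A = P(1 + rt) = P + P·r·t
Interest: I = P × r × t = $6,000.00 × 0.11 × 7 = $4,620.00
A = P + I = $6,000.00 + $4,620.00 = $10,620.00

A = P + I = P(1 + rt) = $10,620.00


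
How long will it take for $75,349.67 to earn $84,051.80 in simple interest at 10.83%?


Rearrange the simple interest formula for t:
I = P × r × t  ⇒  t = I / (P × r)
t = $84,051.80 / ($75,349.67 × 0.1083)
t = 10.3

t = I/(P×r) = 10.3 years


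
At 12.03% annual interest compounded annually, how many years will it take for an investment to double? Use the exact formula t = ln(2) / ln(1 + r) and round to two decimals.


Doubling condition: (1 + r)^t = 2
Take ln of both sides: t × ln(1 + r) = ln(2)
t = ln(2) / ln(1 + r)
t = 0.693147 / 0.113597
t = 6.10

t = ln(2) / ln(1 + r) = 6.10 years


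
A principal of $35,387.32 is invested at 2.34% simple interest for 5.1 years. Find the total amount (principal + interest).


Total amount formula: A = P(1 + rt) = P + P·r·t
Interest: I = P × r × t = $35,387.32 × 0.0234 × 5.1 = $4,223.12
A = P + I = $35,387.32 + $4,223.12 = $39,610.44

A = P + I = P(1 + rt) = $39,610.44


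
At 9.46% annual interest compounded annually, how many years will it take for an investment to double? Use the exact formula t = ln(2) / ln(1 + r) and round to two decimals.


Doubling condition: (1 + r)^t = 2
Take ln of both sides: t × ln(1 + r) = ln(2)
t = ln(2) / ln(1 + r)
t = 0.693147 / 0.090389
t = 7.67

t = ln(2) / ln(1 + r) = 7.67 years


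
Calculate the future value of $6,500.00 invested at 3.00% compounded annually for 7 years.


Compound interest formula: A = P(1 + r/n)^(nt)
A = $6,500.00 × (1 + 0.03/1)^(1 × 7)
Growth factor: (1 + 0.03/1)^7 = 1.229874
A = $6,500.00 × 1.229874
A = $7,994.18

A = P(1 + r/n)^(nt) = $7,994.18


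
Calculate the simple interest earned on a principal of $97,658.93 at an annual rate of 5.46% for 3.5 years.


Simple interest formula: I = P × r × t
I = $97,658.93 × 0.0546 × 3.5
I = $18,662.62

I = P × r × t = $18,662.62


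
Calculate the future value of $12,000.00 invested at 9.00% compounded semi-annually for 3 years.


Compound interest formula: A = P(1 + r/n)^(nt)
A = $12,000.00 × (1 + 0.09/2)^(2 × 3)
Growth factor: (1 + 0.09/2)^6 = 1.302260
A = $12,000.00 × 1.302260
A = $15,627.12

A = P(1 + r/n)^(nt) = $15,627.12


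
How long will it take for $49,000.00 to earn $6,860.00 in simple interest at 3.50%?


Rearrange the simple interest formula for t:
I = P × r × t  ⇒  t = I / (P × r)
t = $6,860.00 / ($49,000.00 × 0.035)
t = 4

t = I/(P×r) = 4 years


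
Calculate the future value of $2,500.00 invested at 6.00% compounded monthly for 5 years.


Compound interest formula: A = P(1 + r/n)^(nt)
A = $2,500.00 × (1 + 0.06/12)^(12 × 5)
Growth factor: (1 + 0.06/12)^60 = 1.3488502
A = $2,500.00 × 1.3488502
A = $3,372.13

A = P(1 + r/n)^(nt) = $3,372.13


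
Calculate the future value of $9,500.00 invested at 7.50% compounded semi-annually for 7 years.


Compound interest formula: A = P(1 + r/n)^(nt)
A = $9,500.00 × (1 + 0.075/2)^(2 × 7)
Growth factor: (1 + 0.075/2)^14 = 1.674301
A = $9,500.00 × 1.674301
A = $15,905.86

A = P(1 + r/n)^(nt) = $15,905.86


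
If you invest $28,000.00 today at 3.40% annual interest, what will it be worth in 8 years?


Future value formula: FV = PV × (1 + r)^t
FV = $28,000.00 × (1 + 0.034)^8
FV = $28,000.00 × 1.306665
FV = $36,586.62

FV = PV × (1 + r)^t = $36,586.62


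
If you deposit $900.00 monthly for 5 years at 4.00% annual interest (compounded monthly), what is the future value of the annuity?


Future value of an ordinary annuity: FV = PMT × ((1 + r)^n − 1) / r
Monthly rate r = 0.04/12 ≈ 0.00333333, n = 60
FV = $900.00 × ((1 + 0.04/12)^60 − 1) / (0.04/12)
FV = $900.00 × 66.298978
FV = $59,669.08

FV = PMT × ((1+r)^n - 1)/r = $59,669.08


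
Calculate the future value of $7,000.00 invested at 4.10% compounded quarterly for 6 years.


Compound interest formula: A = P(1 + r/n)^(nt)
A = $7,000.00 × (1 + 0.041/4)^(4 × 6)
Growth factor: (1 + 0.041/4)^24 = 1.277299
A = $7,000.00 × 1.277299
A = $8,941.09

A = P(1 + r/n)^(nt) = $8,941.09


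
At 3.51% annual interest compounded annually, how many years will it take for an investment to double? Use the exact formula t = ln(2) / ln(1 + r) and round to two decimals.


Doubling condition: (1 + r)^t = 2
Take ln of both sides: t × ln(1 + r) = ln(2)
t = ln(2) / ln(1 + r)
t = 0.693147 / 0.034498
t = 20.09

t = ln(2) / ln(1 + r) = 20.09 years


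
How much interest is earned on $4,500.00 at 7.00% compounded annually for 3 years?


Compound interest earned = final amount − principal.
A = P(1 + r/n)^(nt) = $4,500.00 × (1 + 0.07/1)^(1 × 3) = $5,512.69
Interest = A − P = $5,512.69 − $4,500.00 = $1,012.69

Interest = A - P = $1,012.69


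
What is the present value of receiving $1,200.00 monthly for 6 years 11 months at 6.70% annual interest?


Present value of an ordinary annuity: PV = PMT × (1 − (1 + r)^(−n)) / r
Monthly rate r = 0.067/12 ≈ 0.00558333, n = 83
PV = $1,200.00 × (1 − (1 + 0.067/12)^(−83)) / (0.067/12)
PV = $1,200.00 × 66.2790707
PV = $79,534.88

PV = PMT × (1-(1+r)^(-n))/r = $79,534.88


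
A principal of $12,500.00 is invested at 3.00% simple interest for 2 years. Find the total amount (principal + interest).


Total amount formula: A = P(1 + rt) = P + P·r·t
Interest: I = P × r × t = $12,500.00 × 0.03 × 2 = $750.00
A = P + I = $12,500.00 + $750.00 = $13,250.00

A = P + I = P(1 + rt) = $13,250.00


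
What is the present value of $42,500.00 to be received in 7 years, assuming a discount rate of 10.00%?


Present value formula: PV = FV / (1 + r)^t
PV = $42,500.00 / (1 + 0.1)^7
PV = $42,500.00 / 1.948717
PV = $21,809.22

PV = FV / (1 + r)^t = $21,809.22


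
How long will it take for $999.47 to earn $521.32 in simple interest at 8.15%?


Rearrange the simple interest formula for t:
I = P × r × t  ⇒  t = I / (P × r)
t = $521.32 / ($999.47 × 0.0815)
t = 6.4

t = I/(P×r) = 6.4 years


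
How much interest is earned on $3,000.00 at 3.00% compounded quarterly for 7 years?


Compound interest earned = final amount − principal.
A = P(1 + r/n)^(nt) = $3,000.00 × (1 + 0.03/4)^(4 × 7) = $3,698.14
Interest = A − P = $3,698.14 − $3,000.00 = $698.14

Interest = A - P = $698.14


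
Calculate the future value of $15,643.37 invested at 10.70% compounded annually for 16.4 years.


Compound interest formula: A = P(1 + r/n)^(nt)
A = $15,643.37 × (1 + 0.107/1)^(1 × 16.4)
Growth factor: (1 + 0.107/1)^16.4 = 5.29689035
A = $15,643.37 × 5.29689035
A = $82,861.22

A = P(1 + r/n)^(nt) = $82,861.22


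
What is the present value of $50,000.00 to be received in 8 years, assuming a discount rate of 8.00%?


Present value formula: PV = FV / (1 + r)^t
PV = $50,000.00 / (1 + 0.08)^8
PV = $50,000.00 / 1.8509302
PV = $27,013.44

PV = FV / (1 + r)^t = $27,013.44


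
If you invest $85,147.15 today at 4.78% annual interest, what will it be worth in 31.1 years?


Future value formula: FV = PV × (1 + r)^t
FV = $85,147.15 × (1 + 0.0478)^31.1
FV = $85,147.15 × 4.27226376
FV = $363,771.08

FV = PV × (1 + r)^t = $363,771.08


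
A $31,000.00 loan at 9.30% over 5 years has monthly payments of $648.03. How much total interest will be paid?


Total paid over the life of the loan = PMT × n.
Total paid = $648.03 × 60 = $38,881.80
Total interest = total paid − principal = $38,881.80 − $31,000.00 = $7,881.80

Total interest = (PMT × n) - PV = $7,881.80


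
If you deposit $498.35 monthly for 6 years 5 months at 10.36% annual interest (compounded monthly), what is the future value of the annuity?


Future value of an ordinary annuity: FV = PMT × ((1 + r)^n − 1) / r
Monthly rate r = 0.1036/12 ≈ 0.00863333, n = 77
FV = $498.35 × ((1 + 0.1036/12)^77 − 1) / (0.1036/12)
FV = $498.35 × 108.706344
FV = $54,173.81

FV = PMT × ((1+r)^n - 1)/r = $54,173.81


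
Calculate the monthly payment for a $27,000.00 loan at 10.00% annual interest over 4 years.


Loan payment formula: PMT = PV × r / (1 − (1 + r)^(−n))
Monthly rate r = 0.1/12 ≈ 0.00833333, n = 48 months
Denominator: 1 − (1 + 0.1/12)^(−48) = 0.328568
PMT = $27,000.00 × (0.1/12) / 0.328568
PMT = $684.79 per month

PMT = PV × r / (1-(1+r)^(-n)) = $684.79/month


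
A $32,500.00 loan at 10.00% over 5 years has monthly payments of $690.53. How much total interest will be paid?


Total paid over the life of the loan = PMT × n.
Total paid = $690.53 × 60 = $41,431.80
Total interest = total paid − principal = $41,431.80 − $32,500.00 = $8,931.80

Total interest = (PMT × n) - PV = $8,931.80


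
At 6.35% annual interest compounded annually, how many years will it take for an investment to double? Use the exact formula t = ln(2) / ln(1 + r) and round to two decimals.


Doubling condition: (1 + r)^t = 2
Take ln of both sides: t × ln(1 + r) = ln(2)
t = ln(2) / ln(1 + r)
t = 0.693147 / 0.061565
t = 11.26

t = ln(2) / ln(1 + r) = 11.26 years


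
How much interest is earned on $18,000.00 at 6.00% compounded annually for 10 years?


Compound interest earned = final amount − principal.
A = P(1 + r/n)^(nt) = $18,000.00 × (1 + 0.06/1)^(1 × 10) = $32,235.26
Interest = A − P = $32,235.26 − $18,000.00 = $14,235.26

Interest = A - P = $14,235.26


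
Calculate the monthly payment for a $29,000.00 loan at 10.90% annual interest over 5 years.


Loan payment formula: PMT = PV × r / (1 − (1 + r)^(−n))
Monthly rate r = 0.109/12 ≈ 0.00908333, n = 60 months
Denominator: 1 − (1 + 0.109/12)^(−60) = 0.418730
PMT = $29,000.00 × (0.109/12) / 0.418730
PMT = $629.08 per month

PMT = PV × r / (1-(1+r)^(-n)) = $629.08/month


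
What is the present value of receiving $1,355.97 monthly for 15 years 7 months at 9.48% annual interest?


Present value of an ordinary annuity: PV = PMT × (1 − (1 + r)^(−n)) / r
Monthly rate r = 0.0948/12 = 0.0079, n = 187
PV = $1,355.97 × (1 − (1 + 0.0948/12)^(−187)) / (0.0948/12)
PV = $1,355.97 × 97.521272
PV = $132,235.92

PV = PMT × (1-(1+r)^(-n))/r = $132,235.92


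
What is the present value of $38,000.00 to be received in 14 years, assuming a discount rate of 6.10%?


Present value formula: PV = FV / (1 + r)^t
PV = $38,000.00 / (1 + 0.061)^14
PV = $38,000.00 / 2.290949
PV = $16,587.01

PV = FV / (1 + r)^t = $16,587.01


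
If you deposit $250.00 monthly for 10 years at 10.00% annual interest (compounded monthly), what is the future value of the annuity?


Future value of an ordinary annuity: FV = PMT × ((1 + r)^n − 1) / r
Monthly rate r = 0.1/12 ≈ 0.00833333, n = 120
FV = $250.00 × ((1 + 0.1/12)^120 − 1) / (0.1/12)
FV = $250.00 × 204.844979
FV = $51,211.24

FV = PMT × ((1+r)^n - 1)/r = $51,211.24


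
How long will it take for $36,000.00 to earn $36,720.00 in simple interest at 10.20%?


Rearrange the simple interest formula for t:
I = P × r × t  ⇒  t = I / (P × r)
t = $36,720.00 / ($36,000.00 × 0.102)
t = 10

t = I/(P×r) = 10 years


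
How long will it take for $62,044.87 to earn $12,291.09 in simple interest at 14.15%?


Rearrange the simple interest formula for t:
I = P × r × t  ⇒  t = I / (P × r)
t = $12,291.09 / ($62,044.87 × 0.1415)
t = 1.4

t = I/(P×r) = 1.4 years


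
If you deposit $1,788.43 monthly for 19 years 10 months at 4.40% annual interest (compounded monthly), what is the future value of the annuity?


Future value of an ordinary annuity: FV = PMT × ((1 + r)^n − 1) / r
Monthly rate r = 0.044/12 ≈ 0.00366667, n = 238
FV = $1,788.43 × ((1 + 0.044/12)^238 − 1) / (0.044/12)
FV = $1,788.43 × 378.945773
FV = $677,717.99

FV = PMT × ((1+r)^n - 1)/r = $677,717.99


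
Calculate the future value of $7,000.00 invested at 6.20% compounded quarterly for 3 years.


Compound interest formula: A = P(1 + r/n)^(nt)
A = $7,000.00 × (1 + 0.062/4)^(4 × 3)
Growth factor: (1 + 0.062/4)^12 = 1.20270505
A = $7,000.00 × 1.20270505
A = $8,418.94

A = P(1 + r/n)^(nt) = $8,418.94


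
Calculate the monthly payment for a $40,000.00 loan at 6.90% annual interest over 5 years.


Loan payment formula: PMT = PV × r / (1 − (1 + r)^(−n))
Monthly rate r = 0.069/12 = 0.00575, n = 60 months
Denominator: 1 − (1 + 0.069/12)^(−60) = 0.291080
PMT = $40,000.00 × (0.069/12) / 0.291080
PMT = $790.16 per month

PMT = PV × r / (1-(1+r)^(-n)) = $790.16/month


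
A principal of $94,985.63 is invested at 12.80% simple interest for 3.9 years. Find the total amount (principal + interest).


Total amount formula: A = P(1 + rt) = P + P·r·t
Interest: I = P × r × t = $94,985.63 × 0.128 × 3.9 = $47,416.83
A = P + I = $94,985.63 + $47,416.83 = $142,402.46

A = P + I = P(1 + rt) = $142,402.46
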